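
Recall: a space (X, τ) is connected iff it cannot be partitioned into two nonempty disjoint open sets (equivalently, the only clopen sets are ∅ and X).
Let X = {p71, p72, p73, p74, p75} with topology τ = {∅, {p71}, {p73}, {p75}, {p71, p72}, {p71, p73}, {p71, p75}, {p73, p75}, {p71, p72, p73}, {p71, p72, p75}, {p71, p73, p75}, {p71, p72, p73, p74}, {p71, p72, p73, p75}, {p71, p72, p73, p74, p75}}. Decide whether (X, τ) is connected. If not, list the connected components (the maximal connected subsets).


(X, τ) is disconnected; components = [{p75}, {p71, p72, p73, p74}].

Find clopen sets (U ∈ τ with X ∖ U ∈ τ):
  U = ∅, X ∖ U = {p71, p72, p73, p74, p75} — both open, so U is clopen.
  U = {p75}, X ∖ U = {p71, p72, p73, p74} — both open, so U is clopen.
  U = {p71, p72, p73, p74}, X ∖ U = {p75} — both open, so U is clopen.
  U = {p71, p72, p73, p74, p75}, X ∖ U = ∅ — both open, so U is clopen.
Nontrivial clopen(s) exist: e.g. {p71, p72, p73, p74}. So (X, τ) is disconnected.
Compute connected components by grouping points that agree on all clopens:
  component: {p75}
  component: {p71, p72, p73, p74}


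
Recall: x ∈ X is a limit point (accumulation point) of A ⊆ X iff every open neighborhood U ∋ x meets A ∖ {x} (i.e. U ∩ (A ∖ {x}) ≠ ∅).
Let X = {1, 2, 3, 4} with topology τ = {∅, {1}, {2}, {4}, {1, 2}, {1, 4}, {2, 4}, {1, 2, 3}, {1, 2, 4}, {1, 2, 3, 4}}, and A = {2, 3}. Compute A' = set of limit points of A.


A' = {3}

For each x ∈ X, list the open sets U ∈ τ with x ∈ U, then check whether U ∩ (A ∖ {x}) ≠ ∅ for every such U.
  x = 1: open {1} ∋ x has {1} ∩ (A ∖ {1}) = ∅, so x is NOT a limit point.
  x = 2: open {2} ∋ x has {2} ∩ (A ∖ {2}) = ∅, so x is NOT a limit point.
  x = 3: opens ∋ x are {1, 2, 3}, {1, 2, 3, 4}; each meets A ∖ {3}, so x IS a limit point.
  x = 4: open {4} ∋ x has {4} ∩ (A ∖ {4}) = ∅, so x is NOT a limit point.
Collecting: A' = {3}.


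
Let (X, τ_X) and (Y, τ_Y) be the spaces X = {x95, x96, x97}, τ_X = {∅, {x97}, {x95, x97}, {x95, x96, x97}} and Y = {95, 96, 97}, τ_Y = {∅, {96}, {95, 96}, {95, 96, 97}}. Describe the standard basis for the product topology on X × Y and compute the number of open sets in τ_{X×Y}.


Basis B = {∅ × ∅, {x97} × {96}, {x95, x97} × {96}, {x97} × {95, 96}, {x95, x96, x97} × {96}, {x97} × {95, 96, 97}, {x95, x97} × {95, 96}, {x95, x97} × {95, 96, 97}, {x95, x96, x97} × {95, 96}, {x95, x96, x97} × {95, 96, 97}}; |τ_{X×Y}| = 20.

Enumerate products U × V with U ∈ τ_X, V ∈ τ_Y (deduplicated):
  ∅ × ∅ = {} (∅)
  {x97} × {96} = {(x97,96)}
  {x95, x97} × {96} = {(x95,96), (x97,96)}
  {x97} × {95, 96} = {(x97,95), (x97,96)}
  {x95, x96, x97} × {96} = {(x95,96), (x96,96), (x97,96)}
  {x97} × {95, 96, 97} = {(x97,95), (x97,96), (x97,97)}
  {x95, x97} × {95, 96} = {(x95,95), (x95,96), (x97,95), (x97,96)}
  {x95, x97} × {95, 96, 97} = {(x95,95), (x95,96), (x95,97), (x97,95), (x97,96), (x97,97)}
  {x95, x96, x97} × {95, 96} = {(x95,95), (x95,96), (x96,95), (x96,96), (x97,95), (x97,96)}
  {x95, x96, x97} × {95, 96, 97} = {(x95,95), (x95,96), (x95,97), (x96,95), (x96,96), (x96,97), (x97,95), (x97,96), (x97,97)}
These 10 distinct sets form the basis B.
Close under arbitrary unions to get τ_{X×Y}; counting gives |τ_{X×Y}| = 20.


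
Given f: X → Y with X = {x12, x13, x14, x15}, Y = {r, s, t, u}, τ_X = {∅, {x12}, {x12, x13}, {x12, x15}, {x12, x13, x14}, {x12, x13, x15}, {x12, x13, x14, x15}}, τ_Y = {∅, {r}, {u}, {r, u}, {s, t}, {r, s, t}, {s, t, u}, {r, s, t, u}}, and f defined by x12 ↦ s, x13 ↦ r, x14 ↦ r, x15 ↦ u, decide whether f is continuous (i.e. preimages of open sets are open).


f is NOT continuous.

Compute f^{-1}(U) for each U ∈ τ_Y:
  U = ∅: f^{-1}(U) = ∅ ∈ τ_X ✓.
  U = {r}: f^{-1}(U) = {x13, x14} ∉ τ_X ✗.
  U = {u}: f^{-1}(U) = {x15} ∉ τ_X ✗.
  U = {r, u}: f^{-1}(U) = {x13, x14, x15} ∉ τ_X ✗.
  U = {s, t}: f^{-1}(U) = {x12} ∈ τ_X ✓.
  U = {r, s, t}: f^{-1}(U) = {x12, x13, x14} ∈ τ_X ✓.
  U = {s, t, u}: f^{-1}(U) = {x12, x15} ∈ τ_X ✓.
  U = {r, s, t, u}: f^{-1}(U) = {x12, x13, x14, x15} ∈ τ_X ✓.
Found U = {r} with f^{-1}(U) = {x13, x14} not in τ_X. Therefore f is NOT continuous.


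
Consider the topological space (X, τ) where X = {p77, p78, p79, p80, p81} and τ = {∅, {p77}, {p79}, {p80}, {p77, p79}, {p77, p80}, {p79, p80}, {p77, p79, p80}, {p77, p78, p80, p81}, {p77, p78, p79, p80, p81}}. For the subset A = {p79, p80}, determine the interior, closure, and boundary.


int(A) = {p79, p80}, cl(A) = {p78, p79, p80, p81}, ∂A = {p78, p81}.

Closed sets in (X, τ) are complements of opens:
  closed(X, τ) = {∅, {p79}, {p78, p81}, {p77, p78, p81}, {p78, p79, p81}, {p78, p80, p81}, {p77, p78, p79, p81}, {p77, p78, p80, p81}, {p78, p79, p80, p81}, {p77, p78, p79, p80, p81}}.
int(A) = ⋃ {U ∈ τ : U ⊆ A}. Opens contained in A: ∅, {p79}, {p80}, {p79, p80}.
Taking the union of these: int(A) = {p79, p80}.
cl(A) = ⋂ {C closed : A ⊆ C}. Closed sets containing A: {p78, p79, p80, p81}, {p77, p78, p79, p80, p81}.
Intersecting these: cl(A) = {p78, p79, p80, p81}.
∂A = cl(A) ∖ int(A) = {p78, p79, p80, p81} ∖ {p79, p80} = {p78, p81}.


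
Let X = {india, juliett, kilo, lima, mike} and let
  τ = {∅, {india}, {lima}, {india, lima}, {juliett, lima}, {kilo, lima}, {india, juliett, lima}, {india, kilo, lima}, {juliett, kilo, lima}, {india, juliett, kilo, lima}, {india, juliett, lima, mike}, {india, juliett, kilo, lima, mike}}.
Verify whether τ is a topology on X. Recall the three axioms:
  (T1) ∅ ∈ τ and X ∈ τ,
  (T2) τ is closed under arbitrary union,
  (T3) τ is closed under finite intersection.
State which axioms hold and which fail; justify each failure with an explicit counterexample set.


τ IS a topology on X.

Axiom (T1): ∅ ∈ τ? Yes; X ∈ τ? Yes.
Axiom (T2/T3): check pairwise unions and intersections of members of τ.
All pairwise intersections and unions checked — each lies in τ. Therefore τ satisfies (T1), (T2), (T3): it IS a topology on X.


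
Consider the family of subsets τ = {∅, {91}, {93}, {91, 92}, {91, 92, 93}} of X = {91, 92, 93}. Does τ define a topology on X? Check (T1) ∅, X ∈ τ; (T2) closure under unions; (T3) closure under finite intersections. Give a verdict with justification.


τ is NOT a topology on X.

Axiom (T1): ∅ ∈ τ? Yes; X ∈ τ? Yes.
Axiom (T2/T3): check pairwise unions and intersections of members of τ.
Counterexample for (T2): {91} ∪ {93} = {91, 93} ∉ τ. Therefore τ is NOT a topology.


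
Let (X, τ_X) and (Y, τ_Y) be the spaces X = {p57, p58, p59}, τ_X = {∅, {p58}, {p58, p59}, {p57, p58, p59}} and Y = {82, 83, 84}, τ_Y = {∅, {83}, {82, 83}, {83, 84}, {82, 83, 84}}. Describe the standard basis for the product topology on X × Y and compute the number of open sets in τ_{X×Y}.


Basis B = {∅ × ∅, {p58} × {83}, {p58} × {82, 83}, {p58} × {83, 84}, {p58, p59} × {83}, {p57, p58, p59} × {83}, {p58} × {82, 83, 84}, {p58, p59} × {82, 83}, {p58, p59} × {83, 84}, {p57, p58, p59} × {82, 83}, {p57, p58, p59} × {83, 84}, {p58, p59} × {82, 83, 84}, {p57, p58, p59} × {82, 83, 84}}; |τ_{X×Y}| = 30.

Enumerate products U × V with U ∈ τ_X, V ∈ τ_Y (deduplicated):
  ∅ × ∅ = {} (∅)
  {p58} × {83} = {(p58,83)}
  {p58} × {82, 83} = {(p58,82), (p58,83)}
  {p58} × {83, 84} = {(p58,83), (p58,84)}
  {p58, p59} × {83} = {(p58,83), (p59,83)}
  {p57, p58, p59} × {83} = {(p57,83), (p58,83), (p59,83)}
  {p58} × {82, 83, 84} = {(p58,82), (p58,83), (p58,84)}
  {p58, p59} × {82, 83} = {(p58,82), (p58,83), (p59,82), (p59,83)}
  {p58, p59} × {83, 84} = {(p58,83), (p58,84), (p59,83), (p59,84)}
  {p57, p58, p59} × {82, 83} = {(p57,82), (p57,83), (p58,82), (p58,83), (p59,82), (p59,83)}
  {p57, p58, p59} × {83, 84} = {(p57,83), (p57,84), (p58,83), (p58,84), (p59,83), (p59,84)}
  {p58, p59} × {82, 83, 84} = {(p58,82), (p58,83), (p58,84), (p59,82), (p59,83), (p59,84)}
  {p57, p58, p59} × {82, 83, 84} = {(p57,82), (p57,83), (p57,84), (p58,82), (p58,83), (p58,84), (p59,82), (p59,83), (p59,84)}
These 13 distinct sets form the basis B.
Close under arbitrary unions to get τ_{X×Y}; counting gives |τ_{X×Y}| = 30.


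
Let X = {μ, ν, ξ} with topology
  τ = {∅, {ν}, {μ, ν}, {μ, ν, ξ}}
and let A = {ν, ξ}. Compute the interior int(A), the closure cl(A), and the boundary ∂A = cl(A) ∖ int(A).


int(A) = {ν}, cl(A) = {μ, ν, ξ}, ∂A = {μ, ξ}.

Closed sets in (X, τ) are complements of opens:
  closed(X, τ) = {∅, {ξ}, {μ, ξ}, {μ, ν, ξ}}.
int(A) = ⋃ {U ∈ τ : U ⊆ A}. Opens contained in A: ∅, {ν}.
Taking the union of these: int(A) = {ν}.
cl(A) = ⋂ {C closed : A ⊆ C}. Closed sets containing A: {μ, ν, ξ}.
Intersecting these: cl(A) = {μ, ν, ξ}.
∂A = cl(A) ∖ int(A) = {μ, ν, ξ} ∖ {ν} = {μ, ξ}.


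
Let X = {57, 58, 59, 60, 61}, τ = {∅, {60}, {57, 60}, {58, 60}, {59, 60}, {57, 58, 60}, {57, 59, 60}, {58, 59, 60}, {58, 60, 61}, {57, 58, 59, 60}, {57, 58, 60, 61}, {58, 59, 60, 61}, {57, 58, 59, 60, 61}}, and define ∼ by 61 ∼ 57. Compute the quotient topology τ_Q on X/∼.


X/∼ = {[57=61], [58], [59], [60]}; |τ_Q| = 7.

Equivalence classes: [57=61], [58], [59], [60].
Quotient map π: X → X/∼ sends 57 ↦ [57=61], 58 ↦ [58], 59 ↦ [59], 60 ↦ [60], 61 ↦ [57=61].
For each subset V ⊆ X/∼, compute π^{-1}(V) ⊆ X and check whether π^{-1}(V) ∈ τ. V is open in τ_Q iff π^{-1}(V) ∈ τ.
  V = {}: π^{-1}(V) = ∅ ∈ τ ✓.
  V = {[57=61]}: π^{-1}(V) = {57, 61} ∉ τ ✗.
  V = {[58]}: π^{-1}(V) = {58} ∉ τ ✗.
  V = {[57=61], [58]}: π^{-1}(V) = {57, 58, 61} ∉ τ ✗.
  V = {[59]}: π^{-1}(V) = {59} ∉ τ ✗.
  V = {[57=61], [59]}: π^{-1}(V) = {57, 59, 61} ∉ τ ✗.
  V = {[58], [59]}: π^{-1}(V) = {58, 59} ∉ τ ✗.
  V = {[57=61], [58], [59]}: π^{-1}(V) = {57, 58, 59, 61} ∉ τ ✗.
  V = {[60]}: π^{-1}(V) = {60} ∈ τ ✓.
  V = {[57=61], [60]}: π^{-1}(V) = {57, 60, 61} ∉ τ ✗.
  V = {[58], [60]}: π^{-1}(V) = {58, 60} ∈ τ ✓.
  V = {[57=61], [58], [60]}: π^{-1}(V) = {57, 58, 60, 61} ∈ τ ✓.
  V = {[59], [60]}: π^{-1}(V) = {59, 60} ∈ τ ✓.
  V = {[57=61], [59], [60]}: π^{-1}(V) = {57, 59, 60, 61} ∉ τ ✗.
  V = {[58], [59], [60]}: π^{-1}(V) = {58, 59, 60} ∈ τ ✓.
  V = {[57=61], [58], [59], [60]}: π^{-1}(V) = {57, 58, 59, 60, 61} ∈ τ ✓.
Open sets in the quotient: τ_Q = {{}, {[60]}, {[58], [60]}, {[57=61], [58], [60]}, {[59], [60]}, {[58], [59], [60]}, {[57=61], [58], [59], [60]}} (7 elements).


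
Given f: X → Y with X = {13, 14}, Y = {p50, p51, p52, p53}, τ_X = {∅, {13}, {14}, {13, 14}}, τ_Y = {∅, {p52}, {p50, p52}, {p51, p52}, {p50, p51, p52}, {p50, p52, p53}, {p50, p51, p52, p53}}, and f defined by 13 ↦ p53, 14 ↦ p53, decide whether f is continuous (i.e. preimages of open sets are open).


f IS continuous.

Compute f^{-1}(U) for each U ∈ τ_Y:
  U = ∅: f^{-1}(U) = ∅ ∈ τ_X ✓.
  U = {p52}: f^{-1}(U) = ∅ ∈ τ_X ✓.
  U = {p50, p52}: f^{-1}(U) = ∅ ∈ τ_X ✓.
  U = {p51, p52}: f^{-1}(U) = ∅ ∈ τ_X ✓.
  U = {p50, p51, p52}: f^{-1}(U) = ∅ ∈ τ_X ✓.
  U = {p50, p52, p53}: f^{-1}(U) = {13, 14} ∈ τ_X ✓.
  U = {p50, p51, p52, p53}: f^{-1}(U) = {13, 14} ∈ τ_X ✓.
Every preimage lies in τ_X, so f IS continuous.


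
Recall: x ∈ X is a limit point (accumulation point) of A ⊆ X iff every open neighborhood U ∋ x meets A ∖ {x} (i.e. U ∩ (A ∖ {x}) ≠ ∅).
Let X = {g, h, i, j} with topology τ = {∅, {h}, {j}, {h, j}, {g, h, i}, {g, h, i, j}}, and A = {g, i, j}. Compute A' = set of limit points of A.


A' = {g, i}

For each x ∈ X, list the open sets U ∈ τ with x ∈ U, then check whether U ∩ (A ∖ {x}) ≠ ∅ for every such U.
  x = g: opens ∋ x are {g, h, i}, {g, h, i, j}; each meets A ∖ {g}, so x IS a limit point.
  x = h: open {h} ∋ x has {h} ∩ (A ∖ {h}) = ∅, so x is NOT a limit point.
  x = i: opens ∋ x are {g, h, i}, {g, h, i, j}; each meets A ∖ {i}, so x IS a limit point.
  x = j: open {j} ∋ x has {j} ∩ (A ∖ {j}) = ∅, so x is NOT a limit point.
Collecting: A' = {g, i}.


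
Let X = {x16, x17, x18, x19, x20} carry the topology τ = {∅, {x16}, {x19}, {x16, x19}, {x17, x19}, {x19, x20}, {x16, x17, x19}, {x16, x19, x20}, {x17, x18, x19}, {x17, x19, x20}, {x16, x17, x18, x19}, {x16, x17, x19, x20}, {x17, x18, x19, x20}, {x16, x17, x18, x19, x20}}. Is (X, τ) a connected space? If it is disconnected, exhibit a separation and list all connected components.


(X, τ) is disconnected; components = [{x16}, {x17, x18, x19, x20}].

Find clopen sets (U ∈ τ with X ∖ U ∈ τ):
  U = ∅, X ∖ U = {x16, x17, x18, x19, x20} — both open, so U is clopen.
  U = {x16}, X ∖ U = {x17, x18, x19, x20} — both open, so U is clopen.
  U = {x17, x18, x19, x20}, X ∖ U = {x16} — both open, so U is clopen.
  U = {x16, x17, x18, x19, x20}, X ∖ U = ∅ — both open, so U is clopen.
Nontrivial clopen(s) exist: e.g. {x16}. So (X, τ) is disconnected.
Compute connected components by grouping points that agree on all clopens:
  component: {x16}
  component: {x17, x18, x19, x20}


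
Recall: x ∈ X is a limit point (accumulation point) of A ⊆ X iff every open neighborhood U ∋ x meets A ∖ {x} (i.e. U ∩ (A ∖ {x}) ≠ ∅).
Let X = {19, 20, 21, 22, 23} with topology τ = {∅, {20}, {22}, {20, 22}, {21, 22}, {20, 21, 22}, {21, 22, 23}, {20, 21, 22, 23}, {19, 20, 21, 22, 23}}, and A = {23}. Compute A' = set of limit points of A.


A' = {19}

For each x ∈ X, list the open sets U ∈ τ with x ∈ U, then check whether U ∩ (A ∖ {x}) ≠ ∅ for every such U.
  x = 19: opens ∋ x are {19, 20, 21, 22, 23}; each meets A ∖ {19}, so x IS a limit point.
  x = 20: open {20} ∋ x has {20} ∩ (A ∖ {20}) = ∅, so x is NOT a limit point.
  x = 21: open {21, 22} ∋ x has {21, 22} ∩ (A ∖ {21}) = ∅, so x is NOT a limit point.
  x = 22: open {22} ∋ x has {22} ∩ (A ∖ {22}) = ∅, so x is NOT a limit point.
  x = 23: open {21, 22, 23} ∋ x has {21, 22, 23} ∩ (A ∖ {23}) = ∅, so x is NOT a limit point.
Collecting: A' = {19}.


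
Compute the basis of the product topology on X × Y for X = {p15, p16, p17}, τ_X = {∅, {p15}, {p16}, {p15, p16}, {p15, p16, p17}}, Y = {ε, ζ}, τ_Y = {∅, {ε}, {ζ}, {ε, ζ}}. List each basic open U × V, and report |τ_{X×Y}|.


Basis B = {∅ × ∅, {p15} × {ε}, {p15} × {ζ}, {p16} × {ε}, {p16} × {ζ}, {p15} × {ε, ζ}, {p15, p16} × {ε}, {p15, p16} × {ζ}, {p16} × {ε, ζ}, {p15, p16, p17} × {ε}, {p15, p16, p17} × {ζ}, {p15, p16} × {ε, ζ}, {p15, p16, p17} × {ε, ζ}}; |τ_{X×Y}| = 25.

Enumerate products U × V with U ∈ τ_X, V ∈ τ_Y (deduplicated):
  ∅ × ∅ = {} (∅)
  {p15} × {ε} = {(p15,ε)}
  {p15} × {ζ} = {(p15,ζ)}
  {p16} × {ε} = {(p16,ε)}
  {p16} × {ζ} = {(p16,ζ)}
  {p15} × {ε, ζ} = {(p15,ε), (p15,ζ)}
  {p15, p16} × {ε} = {(p15,ε), (p16,ε)}
  {p15, p16} × {ζ} = {(p15,ζ), (p16,ζ)}
  {p16} × {ε, ζ} = {(p16,ε), (p16,ζ)}
  {p15, p16, p17} × {ε} = {(p15,ε), (p16,ε), (p17,ε)}
  {p15, p16, p17} × {ζ} = {(p15,ζ), (p16,ζ), (p17,ζ)}
  {p15, p16} × {ε, ζ} = {(p15,ε), (p15,ζ), (p16,ε), (p16,ζ)}
  {p15, p16, p17} × {ε, ζ} = {(p15,ε), (p15,ζ), (p16,ε), (p16,ζ), (p17,ε), (p17,ζ)}
These 13 distinct sets form the basis B.
Close under arbitrary unions to get τ_{X×Y}; counting gives |τ_{X×Y}| = 25.


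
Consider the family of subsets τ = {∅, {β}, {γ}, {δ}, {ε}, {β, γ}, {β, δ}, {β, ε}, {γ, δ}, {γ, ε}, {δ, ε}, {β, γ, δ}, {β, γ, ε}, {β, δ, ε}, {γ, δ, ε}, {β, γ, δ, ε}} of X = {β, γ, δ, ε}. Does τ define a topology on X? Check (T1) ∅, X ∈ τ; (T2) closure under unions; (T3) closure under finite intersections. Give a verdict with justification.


τ IS a topology on X.

Axiom (T1): ∅ ∈ τ? Yes; X ∈ τ? Yes.
Axiom (T2/T3): check pairwise unions and intersections of members of τ.
All pairwise intersections and unions checked — each lies in τ. Therefore τ satisfies (T1), (T2), (T3): it IS a topology on X.


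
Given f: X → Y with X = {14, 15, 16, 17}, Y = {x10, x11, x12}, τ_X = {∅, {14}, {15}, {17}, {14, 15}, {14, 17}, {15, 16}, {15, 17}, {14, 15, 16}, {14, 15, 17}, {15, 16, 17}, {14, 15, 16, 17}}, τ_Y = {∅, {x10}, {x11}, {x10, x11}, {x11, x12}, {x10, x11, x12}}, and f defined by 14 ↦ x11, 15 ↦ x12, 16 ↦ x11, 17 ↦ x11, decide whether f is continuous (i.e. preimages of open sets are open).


f is NOT continuous.

Compute f^{-1}(U) for each U ∈ τ_Y:
  U = ∅: f^{-1}(U) = ∅ ∈ τ_X ✓.
  U = {x10}: f^{-1}(U) = ∅ ∈ τ_X ✓.
  U = {x11}: f^{-1}(U) = {14, 16, 17} ∉ τ_X ✗.
  U = {x10, x11}: f^{-1}(U) = {14, 16, 17} ∉ τ_X ✗.
  U = {x11, x12}: f^{-1}(U) = {14, 15, 16, 17} ∈ τ_X ✓.
  U = {x10, x11, x12}: f^{-1}(U) = {14, 15, 16, 17} ∈ τ_X ✓.
Found U = {x11} with f^{-1}(U) = {14, 16, 17} not in τ_X. Therefore f is NOT continuous.


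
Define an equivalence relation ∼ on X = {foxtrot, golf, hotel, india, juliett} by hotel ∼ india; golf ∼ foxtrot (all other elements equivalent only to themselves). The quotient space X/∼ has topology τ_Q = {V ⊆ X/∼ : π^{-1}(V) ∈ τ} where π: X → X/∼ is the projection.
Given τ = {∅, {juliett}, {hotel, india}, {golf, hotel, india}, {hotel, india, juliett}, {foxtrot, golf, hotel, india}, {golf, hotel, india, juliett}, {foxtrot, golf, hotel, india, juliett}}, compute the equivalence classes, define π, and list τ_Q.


X/∼ = {[foxtrot=golf], [hotel=india], [juliett]}; |τ_Q| = 6.

Equivalence classes: [foxtrot=golf], [hotel=india], [juliett].
Quotient map π: X → X/∼ sends foxtrot ↦ [foxtrot=golf], golf ↦ [foxtrot=golf], hotel ↦ [hotel=india], india ↦ [hotel=india], juliett ↦ [juliett].
For each subset V ⊆ X/∼, compute π^{-1}(V) ⊆ X and check whether π^{-1}(V) ∈ τ. V is open in τ_Q iff π^{-1}(V) ∈ τ.
  V = {}: π^{-1}(V) = ∅ ∈ τ ✓.
  V = {[foxtrot=golf]}: π^{-1}(V) = {foxtrot, golf} ∉ τ ✗.
  V = {[hotel=india]}: π^{-1}(V) = {hotel, india} ∈ τ ✓.
  V = {[foxtrot=golf], [hotel=india]}: π^{-1}(V) = {foxtrot, golf, hotel, india} ∈ τ ✓.
  V = {[juliett]}: π^{-1}(V) = {juliett} ∈ τ ✓.
  V = {[foxtrot=golf], [juliett]}: π^{-1}(V) = {foxtrot, golf, juliett} ∉ τ ✗.
  V = {[hotel=india], [juliett]}: π^{-1}(V) = {hotel, india, juliett} ∈ τ ✓.
  V = {[foxtrot=golf], [hotel=india], [juliett]}: π^{-1}(V) = {foxtrot, golf, hotel, india, juliett} ∈ τ ✓.
Open sets in the quotient: τ_Q = {{}, {[hotel=india]}, {[foxtrot=golf], [hotel=india]}, {[juliett]}, {[hotel=india], [juliett]}, {[foxtrot=golf], [hotel=india], [juliett]}} (6 elements).


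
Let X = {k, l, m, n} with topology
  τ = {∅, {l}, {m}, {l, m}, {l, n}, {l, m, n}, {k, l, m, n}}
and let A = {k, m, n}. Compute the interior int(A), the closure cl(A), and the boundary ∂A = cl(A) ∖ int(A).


int(A) = {m}, cl(A) = {k, m, n}, ∂A = {k, n}.

Closed sets in (X, τ) are complements of opens:
  closed(X, τ) = {∅, {k}, {k, m}, {k, n}, {k, l, n}, {k, m, n}, {k, l, m, n}}.
int(A) = ⋃ {U ∈ τ : U ⊆ A}. Opens contained in A: ∅, {m}.
Taking the union of these: int(A) = {m}.
cl(A) = ⋂ {C closed : A ⊆ C}. Closed sets containing A: {k, m, n}, {k, l, m, n}.
Intersecting these: cl(A) = {k, m, n}.
∂A = cl(A) ∖ int(A) = {k, m, n} ∖ {m} = {k, n}.


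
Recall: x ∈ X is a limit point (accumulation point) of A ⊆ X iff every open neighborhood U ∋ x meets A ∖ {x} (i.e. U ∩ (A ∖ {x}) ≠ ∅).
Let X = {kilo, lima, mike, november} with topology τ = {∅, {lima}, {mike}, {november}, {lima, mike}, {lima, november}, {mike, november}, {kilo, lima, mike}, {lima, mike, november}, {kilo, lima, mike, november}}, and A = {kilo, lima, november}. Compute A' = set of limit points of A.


A' = {kilo}

For each x ∈ X, list the open sets U ∈ τ with x ∈ U, then check whether U ∩ (A ∖ {x}) ≠ ∅ for every such U.
  x = kilo: opens ∋ x are {kilo, lima, mike}, {kilo, lima, mike, november}; each meets A ∖ {kilo}, so x IS a limit point.
  x = lima: open {lima} ∋ x has {lima} ∩ (A ∖ {lima}) = ∅, so x is NOT a limit point.
  x = mike: open {mike} ∋ x has {mike} ∩ (A ∖ {mike}) = ∅, so x is NOT a limit point.
  x = november: open {november} ∋ x has {november} ∩ (A ∖ {november}) = ∅, so x is NOT a limit point.
Collecting: A' = {kilo}.


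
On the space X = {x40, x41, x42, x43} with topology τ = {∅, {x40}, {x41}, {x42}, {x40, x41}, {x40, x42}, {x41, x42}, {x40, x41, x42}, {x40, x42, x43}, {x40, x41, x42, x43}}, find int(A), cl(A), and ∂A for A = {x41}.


int(A) = {x41}, cl(A) = {x41}, ∂A = ∅.

Closed sets in (X, τ) are complements of opens:
  closed(X, τ) = {∅, {x41}, {x43}, {x40, x43}, {x41, x43}, {x42, x43}, {x40, x41, x43}, {x40, x42, x43}, {x41, x42, x43}, {x40, x41, x42, x43}}.
int(A) = ⋃ {U ∈ τ : U ⊆ A}. Opens contained in A: ∅, {x41}.
Taking the union of these: int(A) = {x41}.
cl(A) = ⋂ {C closed : A ⊆ C}. Closed sets containing A: {x41}, {x41, x43}, {x40, x41, x43}, {x41, x42, x43}, {x40, x41, x42, x43}.
Intersecting these: cl(A) = {x41}.
∂A = cl(A) ∖ int(A) = {x41} ∖ {x41} = ∅.


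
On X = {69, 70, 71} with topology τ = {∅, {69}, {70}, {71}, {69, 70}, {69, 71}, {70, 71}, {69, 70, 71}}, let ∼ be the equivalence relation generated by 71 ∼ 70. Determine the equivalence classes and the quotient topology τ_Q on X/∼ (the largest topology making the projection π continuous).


X/∼ = {[69], [70=71]}; |τ_Q| = 4.

Equivalence classes: [69], [70=71].
Quotient map π: X → X/∼ sends 69 ↦ [69], 70 ↦ [70=71], 71 ↦ [70=71].
For each subset V ⊆ X/∼, compute π^{-1}(V) ⊆ X and check whether π^{-1}(V) ∈ τ. V is open in τ_Q iff π^{-1}(V) ∈ τ.
  V = {}: π^{-1}(V) = ∅ ∈ τ ✓.
  V = {[69]}: π^{-1}(V) = {69} ∈ τ ✓.
  V = {[70=71]}: π^{-1}(V) = {70, 71} ∈ τ ✓.
  V = {[69], [70=71]}: π^{-1}(V) = {69, 70, 71} ∈ τ ✓.
Open sets in the quotient: τ_Q = {{}, {[69]}, {[70=71]}, {[69], [70=71]}} (4 elements).


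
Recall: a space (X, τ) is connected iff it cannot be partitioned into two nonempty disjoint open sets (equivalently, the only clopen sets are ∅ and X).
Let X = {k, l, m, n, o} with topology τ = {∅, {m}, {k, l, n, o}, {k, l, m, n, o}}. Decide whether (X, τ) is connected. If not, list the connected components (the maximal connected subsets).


(X, τ) is disconnected; components = [{m}, {k, l, n, o}].

Find clopen sets (U ∈ τ with X ∖ U ∈ τ):
  U = ∅, X ∖ U = {k, l, m, n, o} — both open, so U is clopen.
  U = {m}, X ∖ U = {k, l, n, o} — both open, so U is clopen.
  U = {k, l, n, o}, X ∖ U = {m} — both open, so U is clopen.
  U = {k, l, m, n, o}, X ∖ U = ∅ — both open, so U is clopen.
Nontrivial clopen(s) exist: e.g. {k, l, n, o}. So (X, τ) is disconnected.
Compute connected components by grouping points that agree on all clopens:
  component: {m}
  component: {k, l, n, o}


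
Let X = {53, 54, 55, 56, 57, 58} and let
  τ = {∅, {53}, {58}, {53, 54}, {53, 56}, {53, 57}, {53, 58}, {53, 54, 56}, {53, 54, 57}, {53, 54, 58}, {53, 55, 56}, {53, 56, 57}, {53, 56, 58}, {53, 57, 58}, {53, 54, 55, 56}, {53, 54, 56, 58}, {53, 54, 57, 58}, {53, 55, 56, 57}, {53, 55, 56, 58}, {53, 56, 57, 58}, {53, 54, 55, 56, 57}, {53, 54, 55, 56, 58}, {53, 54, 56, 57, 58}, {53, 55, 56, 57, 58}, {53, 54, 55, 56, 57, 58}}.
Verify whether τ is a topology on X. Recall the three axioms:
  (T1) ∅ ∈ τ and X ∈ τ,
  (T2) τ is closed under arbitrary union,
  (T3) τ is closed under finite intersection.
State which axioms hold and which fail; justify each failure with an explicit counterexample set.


τ is NOT a topology on X.

Axiom (T1): ∅ ∈ τ? Yes; X ∈ τ? Yes.
Axiom (T2/T3): check pairwise unions and intersections of members of τ.
Counterexample for (T2): {53, 54} ∪ {53, 56, 57} = {53, 54, 56, 57} ∉ τ. Therefore τ is NOT a topology.


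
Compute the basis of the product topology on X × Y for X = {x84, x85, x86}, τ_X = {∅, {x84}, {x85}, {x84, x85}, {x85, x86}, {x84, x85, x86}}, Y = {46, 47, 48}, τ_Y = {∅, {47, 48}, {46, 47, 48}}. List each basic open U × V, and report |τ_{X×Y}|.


Basis B = {∅ × ∅, {x84} × {47, 48}, {x85} × {47, 48}, {x84} × {46, 47, 48}, {x85} × {46, 47, 48}, {x84, x85} × {47, 48}, {x85, x86} × {47, 48}, {x84, x85} × {46, 47, 48}, {x84, x85, x86} × {47, 48}, {x85, x86} × {46, 47, 48}, {x84, x85, x86} × {46, 47, 48}}; |τ_{X×Y}| = 18.

Enumerate products U × V with U ∈ τ_X, V ∈ τ_Y (deduplicated):
  ∅ × ∅ = {} (∅)
  {x84} × {47, 48} = {(x84,47), (x84,48)}
  {x85} × {47, 48} = {(x85,47), (x85,48)}
  {x84} × {46, 47, 48} = {(x84,46), (x84,47), (x84,48)}
  {x85} × {46, 47, 48} = {(x85,46), (x85,47), (x85,48)}
  {x84, x85} × {47, 48} = {(x84,47), (x84,48), (x85,47), (x85,48)}
  {x85, x86} × {47, 48} = {(x85,47), (x85,48), (x86,47), (x86,48)}
  {x84, x85} × {46, 47, 48} = {(x84,46), (x84,47), (x84,48), (x85,46), (x85,47), (x85,48)}
  {x84, x85, x86} × {47, 48} = {(x84,47), (x84,48), (x85,47), (x85,48), (x86,47), (x86,48)}
  {x85, x86} × {46, 47, 48} = {(x85,46), (x85,47), (x85,48), (x86,46), (x86,47), (x86,48)}
  {x84, x85, x86} × {46, 47, 48} = {(x84,46), (x84,47), (x84,48), (x85,46), (x85,47), (x85,48), (x86,46), (x86,47), (x86,48)}
These 11 distinct sets form the basis B.
Close under arbitrary unions to get τ_{X×Y}; counting gives |τ_{X×Y}| = 18.


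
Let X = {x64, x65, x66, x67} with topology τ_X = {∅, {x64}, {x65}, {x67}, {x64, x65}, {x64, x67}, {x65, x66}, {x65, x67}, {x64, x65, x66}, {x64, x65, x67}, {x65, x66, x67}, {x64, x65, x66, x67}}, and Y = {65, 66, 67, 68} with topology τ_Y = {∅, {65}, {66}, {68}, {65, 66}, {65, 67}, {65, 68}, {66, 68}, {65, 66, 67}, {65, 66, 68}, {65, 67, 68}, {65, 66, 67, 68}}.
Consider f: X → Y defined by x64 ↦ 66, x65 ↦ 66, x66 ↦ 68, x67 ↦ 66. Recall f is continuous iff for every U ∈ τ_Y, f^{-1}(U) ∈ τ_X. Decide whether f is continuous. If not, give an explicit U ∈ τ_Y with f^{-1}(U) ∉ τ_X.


f is NOT continuous.

Compute f^{-1}(U) for each U ∈ τ_Y:
  U = ∅: f^{-1}(U) = ∅ ∈ τ_X ✓.
  U = {65}: f^{-1}(U) = ∅ ∈ τ_X ✓.
  U = {66}: f^{-1}(U) = {x64, x65, x67} ∈ τ_X ✓.
  U = {68}: f^{-1}(U) = {x66} ∉ τ_X ✗.
  U = {65, 66}: f^{-1}(U) = {x64, x65, x67} ∈ τ_X ✓.
  U = {65, 67}: f^{-1}(U) = ∅ ∈ τ_X ✓.
  U = {65, 68}: f^{-1}(U) = {x66} ∉ τ_X ✗.
  U = {66, 68}: f^{-1}(U) = {x64, x65, x66, x67} ∈ τ_X ✓.
  U = {65, 66, 67}: f^{-1}(U) = {x64, x65, x67} ∈ τ_X ✓.
  U = {65, 66, 68}: f^{-1}(U) = {x64, x65, x66, x67} ∈ τ_X ✓.
  U = {65, 67, 68}: f^{-1}(U) = {x66} ∉ τ_X ✗.
  U = {65, 66, 67, 68}: f^{-1}(U) = {x64, x65, x66, x67} ∈ τ_X ✓.
Found U = {68} with f^{-1}(U) = {x66} not in τ_X. Therefore f is NOT continuous.


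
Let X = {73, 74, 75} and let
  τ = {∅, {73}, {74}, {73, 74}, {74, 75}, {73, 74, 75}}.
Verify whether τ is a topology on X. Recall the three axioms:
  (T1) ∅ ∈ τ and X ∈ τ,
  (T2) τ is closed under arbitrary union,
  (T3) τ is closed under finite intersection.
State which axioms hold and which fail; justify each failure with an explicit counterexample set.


τ IS a topology on X.

Axiom (T1): ∅ ∈ τ? Yes; X ∈ τ? Yes.
Axiom (T2/T3): check pairwise unions and intersections of members of τ.
All pairwise intersections and unions checked — each lies in τ. Therefore τ satisfies (T1), (T2), (T3): it IS a topology on X.


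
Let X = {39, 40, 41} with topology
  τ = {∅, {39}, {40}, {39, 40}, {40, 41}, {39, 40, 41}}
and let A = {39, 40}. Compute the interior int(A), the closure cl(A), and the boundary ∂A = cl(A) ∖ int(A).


int(A) = {39, 40}, cl(A) = {39, 40, 41}, ∂A = {41}.

Closed sets in (X, τ) are complements of opens:
  closed(X, τ) = {∅, {39}, {41}, {39, 41}, {40, 41}, {39, 40, 41}}.
int(A) = ⋃ {U ∈ τ : U ⊆ A}. Opens contained in A: ∅, {39}, {40}, {39, 40}.
Taking the union of these: int(A) = {39, 40}.
cl(A) = ⋂ {C closed : A ⊆ C}. Closed sets containing A: {39, 40, 41}.
Intersecting these: cl(A) = {39, 40, 41}.
∂A = cl(A) ∖ int(A) = {39, 40, 41} ∖ {39, 40} = {41}.


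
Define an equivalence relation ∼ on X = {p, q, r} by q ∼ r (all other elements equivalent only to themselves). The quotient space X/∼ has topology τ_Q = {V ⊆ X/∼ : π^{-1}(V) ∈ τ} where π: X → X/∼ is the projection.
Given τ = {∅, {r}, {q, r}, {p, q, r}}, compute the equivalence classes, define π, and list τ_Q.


X/∼ = {[p], [q=r]}; |τ_Q| = 3.

Equivalence classes: [p], [q=r].
Quotient map π: X → X/∼ sends p ↦ [p], q ↦ [q=r], r ↦ [q=r].
For each subset V ⊆ X/∼, compute π^{-1}(V) ⊆ X and check whether π^{-1}(V) ∈ τ. V is open in τ_Q iff π^{-1}(V) ∈ τ.
  V = {}: π^{-1}(V) = ∅ ∈ τ ✓.
  V = {[p]}: π^{-1}(V) = {p} ∉ τ ✗.
  V = {[q=r]}: π^{-1}(V) = {q, r} ∈ τ ✓.
  V = {[p], [q=r]}: π^{-1}(V) = {p, q, r} ∈ τ ✓.
Open sets in the quotient: τ_Q = {{}, {[q=r]}, {[p], [q=r]}} (3 elements).


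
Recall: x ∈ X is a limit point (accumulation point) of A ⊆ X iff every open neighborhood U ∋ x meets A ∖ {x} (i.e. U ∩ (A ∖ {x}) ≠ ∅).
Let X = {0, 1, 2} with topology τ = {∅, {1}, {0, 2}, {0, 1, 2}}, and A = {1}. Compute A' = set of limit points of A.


A' = ∅

For each x ∈ X, list the open sets U ∈ τ with x ∈ U, then check whether U ∩ (A ∖ {x}) ≠ ∅ for every such U.
  x = 0: open {0, 2} ∋ x has {0, 2} ∩ (A ∖ {0}) = ∅, so x is NOT a limit point.
  x = 1: open {1} ∋ x has {1} ∩ (A ∖ {1}) = ∅, so x is NOT a limit point.
  x = 2: open {0, 2} ∋ x has {0, 2} ∩ (A ∖ {2}) = ∅, so x is NOT a limit point.
Collecting: A' = ∅.


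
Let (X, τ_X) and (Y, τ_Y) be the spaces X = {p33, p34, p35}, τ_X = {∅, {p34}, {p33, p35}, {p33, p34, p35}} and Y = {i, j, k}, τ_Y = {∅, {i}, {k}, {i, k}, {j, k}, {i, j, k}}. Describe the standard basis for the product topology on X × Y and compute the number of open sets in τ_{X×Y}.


Basis B = {∅ × ∅, {p34} × {i}, {p34} × {k}, {p33, p35} × {i}, {p33, p35} × {k}, {p34} × {i, k}, {p34} × {j, k}, {p33, p34, p35} × {i}, {p33, p34, p35} × {k}, {p34} × {i, j, k}, {p33, p35} × {i, k}, {p33, p35} × {j, k}, {p33, p35} × {i, j, k}, {p33, p34, p35} × {i, k}, {p33, p34, p35} × {j, k}, {p33, p34, p35} × {i, j, k}}; |τ_{X×Y}| = 36.

Enumerate products U × V with U ∈ τ_X, V ∈ τ_Y (deduplicated):
  ∅ × ∅ = {} (∅)
  {p34} × {i} = {(p34,i)}
  {p34} × {k} = {(p34,k)}
  {p33, p35} × {i} = {(p33,i), (p35,i)}
  {p33, p35} × {k} = {(p33,k), (p35,k)}
  {p34} × {i, k} = {(p34,i), (p34,k)}
  {p34} × {j, k} = {(p34,j), (p34,k)}
  {p33, p34, p35} × {i} = {(p33,i), (p34,i), (p35,i)}
  {p33, p34, p35} × {k} = {(p33,k), (p34,k), (p35,k)}
  {p34} × {i, j, k} = {(p34,i), (p34,j), (p34,k)}
  {p33, p35} × {i, k} = {(p33,i), (p33,k), (p35,i), (p35,k)}
  {p33, p35} × {j, k} = {(p33,j), (p33,k), (p35,j), (p35,k)}
  {p33, p35} × {i, j, k} = {(p33,i), (p33,j), (p33,k), (p35,i), (p35,j), (p35,k)}
  {p33, p34, p35} × {i, k} = {(p33,i), (p33,k), (p34,i), (p34,k), (p35,i), (p35,k)}
  {p33, p34, p35} × {j, k} = {(p33,j), (p33,k), (p34,j), (p34,k), (p35,j), (p35,k)}
  {p33, p34, p35} × {i, j, k} = {(p33,i), (p33,j), (p33,k), (p34,i), (p34,j), (p34,k), (p35,i), (p35,j), (p35,k)}
These 16 distinct sets form the basis B.
Close under arbitrary unions to get τ_{X×Y}; counting gives |τ_{X×Y}| = 36.


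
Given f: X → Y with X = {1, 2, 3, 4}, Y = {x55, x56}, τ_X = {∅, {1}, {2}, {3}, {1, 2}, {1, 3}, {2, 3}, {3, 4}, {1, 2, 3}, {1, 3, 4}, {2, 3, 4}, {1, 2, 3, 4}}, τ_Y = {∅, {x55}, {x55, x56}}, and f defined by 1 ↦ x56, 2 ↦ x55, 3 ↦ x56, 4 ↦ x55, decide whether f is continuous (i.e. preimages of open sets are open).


f is NOT continuous.

Compute f^{-1}(U) for each U ∈ τ_Y:
  U = ∅: f^{-1}(U) = ∅ ∈ τ_X ✓.
  U = {x55}: f^{-1}(U) = {2, 4} ∉ τ_X ✗.
  U = {x55, x56}: f^{-1}(U) = {1, 2, 3, 4} ∈ τ_X ✓.
Found U = {x55} with f^{-1}(U) = {2, 4} not in τ_X. Therefore f is NOT continuous.


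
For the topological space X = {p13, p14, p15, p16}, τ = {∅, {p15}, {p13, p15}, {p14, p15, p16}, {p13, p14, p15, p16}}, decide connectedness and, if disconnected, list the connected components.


(X, τ) is connected.

Find clopen sets (U ∈ τ with X ∖ U ∈ τ):
  U = ∅, X ∖ U = {p13, p14, p15, p16} — both open, so U is clopen.
  U = {p13, p14, p15, p16}, X ∖ U = ∅ — both open, so U is clopen.
Only trivial clopens (∅ and X) exist, so (X, τ) is connected.
Compute connected components by grouping points that agree on all clopens:
  component: {p13, p14, p15, p16}


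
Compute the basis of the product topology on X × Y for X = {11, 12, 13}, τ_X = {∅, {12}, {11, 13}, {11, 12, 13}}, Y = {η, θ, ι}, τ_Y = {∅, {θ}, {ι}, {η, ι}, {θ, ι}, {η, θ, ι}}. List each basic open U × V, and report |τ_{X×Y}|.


Basis B = {∅ × ∅, {12} × {θ}, {12} × {ι}, {11, 13} × {θ}, {11, 13} × {ι}, {12} × {η, ι}, {12} × {θ, ι}, {11, 12, 13} × {θ}, {11, 12, 13} × {ι}, {12} × {η, θ, ι}, {11, 13} × {η, ι}, {11, 13} × {θ, ι}, {11, 13} × {η, θ, ι}, {11, 12, 13} × {η, ι}, {11, 12, 13} × {θ, ι}, {11, 12, 13} × {η, θ, ι}}; |τ_{X×Y}| = 36.

Enumerate products U × V with U ∈ τ_X, V ∈ τ_Y (deduplicated):
  ∅ × ∅ = {} (∅)
  {12} × {θ} = {(12,θ)}
  {12} × {ι} = {(12,ι)}
  {11, 13} × {θ} = {(11,θ), (13,θ)}
  {11, 13} × {ι} = {(11,ι), (13,ι)}
  {12} × {η, ι} = {(12,η), (12,ι)}
  {12} × {θ, ι} = {(12,θ), (12,ι)}
  {11, 12, 13} × {θ} = {(11,θ), (12,θ), (13,θ)}
  {11, 12, 13} × {ι} = {(11,ι), (12,ι), (13,ι)}
  {12} × {η, θ, ι} = {(12,η), (12,θ), (12,ι)}
  {11, 13} × {η, ι} = {(11,η), (11,ι), (13,η), (13,ι)}
  {11, 13} × {θ, ι} = {(11,θ), (11,ι), (13,θ), (13,ι)}
  {11, 13} × {η, θ, ι} = {(11,η), (11,θ), (11,ι), (13,η), (13,θ), (13,ι)}
  {11, 12, 13} × {η, ι} = {(11,η), (11,ι), (12,η), (12,ι), (13,η), (13,ι)}
  {11, 12, 13} × {θ, ι} = {(11,θ), (11,ι), (12,θ), (12,ι), (13,θ), (13,ι)}
  {11, 12, 13} × {η, θ, ι} = {(11,η), (11,θ), (11,ι), (12,η), (12,θ), (12,ι), (13,η), (13,θ), (13,ι)}
These 16 distinct sets form the basis B.
Close under arbitrary unions to get τ_{X×Y}; counting gives |τ_{X×Y}| = 36.


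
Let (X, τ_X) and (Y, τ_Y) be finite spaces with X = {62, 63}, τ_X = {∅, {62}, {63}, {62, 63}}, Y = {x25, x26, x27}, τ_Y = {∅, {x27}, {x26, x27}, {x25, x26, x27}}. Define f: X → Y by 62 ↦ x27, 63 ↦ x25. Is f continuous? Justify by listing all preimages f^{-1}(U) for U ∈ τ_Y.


f IS continuous.

Compute f^{-1}(U) for each U ∈ τ_Y:
  U = ∅: f^{-1}(U) = ∅ ∈ τ_X ✓.
  U = {x27}: f^{-1}(U) = {62} ∈ τ_X ✓.
  U = {x26, x27}: f^{-1}(U) = {62} ∈ τ_X ✓.
  U = {x25, x26, x27}: f^{-1}(U) = {62, 63} ∈ τ_X ✓.
Every preimage lies in τ_X, so f IS continuous.


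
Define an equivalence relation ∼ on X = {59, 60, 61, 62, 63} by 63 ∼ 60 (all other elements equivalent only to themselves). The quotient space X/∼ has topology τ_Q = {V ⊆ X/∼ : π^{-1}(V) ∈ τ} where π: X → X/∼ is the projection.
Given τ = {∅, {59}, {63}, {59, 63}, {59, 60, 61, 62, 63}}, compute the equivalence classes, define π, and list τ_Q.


X/∼ = {[59], [60=63], [61], [62]}; |τ_Q| = 3.

Equivalence classes: [59], [60=63], [61], [62].
Quotient map π: X → X/∼ sends 59 ↦ [59], 60 ↦ [60=63], 61 ↦ [61], 62 ↦ [62], 63 ↦ [60=63].
For each subset V ⊆ X/∼, compute π^{-1}(V) ⊆ X and check whether π^{-1}(V) ∈ τ. V is open in τ_Q iff π^{-1}(V) ∈ τ.
  V = {}: π^{-1}(V) = ∅ ∈ τ ✓.
  V = {[59]}: π^{-1}(V) = {59} ∈ τ ✓.
  V = {[60=63]}: π^{-1}(V) = {60, 63} ∉ τ ✗.
  V = {[59], [60=63]}: π^{-1}(V) = {59, 60, 63} ∉ τ ✗.
  V = {[61]}: π^{-1}(V) = {61} ∉ τ ✗.
  V = {[59], [61]}: π^{-1}(V) = {59, 61} ∉ τ ✗.
  V = {[60=63], [61]}: π^{-1}(V) = {60, 61, 63} ∉ τ ✗.
  V = {[59], [60=63], [61]}: π^{-1}(V) = {59, 60, 61, 63} ∉ τ ✗.
  V = {[62]}: π^{-1}(V) = {62} ∉ τ ✗.
  V = {[59], [62]}: π^{-1}(V) = {59, 62} ∉ τ ✗.
  V = {[60=63], [62]}: π^{-1}(V) = {60, 62, 63} ∉ τ ✗.
  V = {[59], [60=63], [62]}: π^{-1}(V) = {59, 60, 62, 63} ∉ τ ✗.
  V = {[61], [62]}: π^{-1}(V) = {61, 62} ∉ τ ✗.
  V = {[59], [61], [62]}: π^{-1}(V) = {59, 61, 62} ∉ τ ✗.
  V = {[60=63], [61], [62]}: π^{-1}(V) = {60, 61, 62, 63} ∉ τ ✗.
  V = {[59], [60=63], [61], [62]}: π^{-1}(V) = {59, 60, 61, 62, 63} ∈ τ ✓.
Open sets in the quotient: τ_Q = {{}, {[59]}, {[59], [60=63], [61], [62]}} (3 elements).


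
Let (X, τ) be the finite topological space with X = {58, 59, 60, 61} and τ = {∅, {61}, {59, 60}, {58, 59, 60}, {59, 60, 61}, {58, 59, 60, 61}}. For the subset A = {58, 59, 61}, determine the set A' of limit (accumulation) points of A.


A' = {58, 60}

For each x ∈ X, list the open sets U ∈ τ with x ∈ U, then check whether U ∩ (A ∖ {x}) ≠ ∅ for every such U.
  x = 58: opens ∋ x are {58, 59, 60}, {58, 59, 60, 61}; each meets A ∖ {58}, so x IS a limit point.
  x = 59: open {59, 60} ∋ x has {59, 60} ∩ (A ∖ {59}) = ∅, so x is NOT a limit point.
  x = 60: opens ∋ x are {59, 60}, {58, 59, 60}, {59, 60, 61}, {58, 59, 60, 61}; each meets A ∖ {60}, so x IS a limit point.
  x = 61: open {61} ∋ x has {61} ∩ (A ∖ {61}) = ∅, so x is NOT a limit point.
Collecting: A' = {58, 60}.


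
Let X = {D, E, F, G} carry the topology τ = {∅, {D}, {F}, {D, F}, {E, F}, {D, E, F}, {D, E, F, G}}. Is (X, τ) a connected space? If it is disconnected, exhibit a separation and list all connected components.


(X, τ) is connected.

Find clopen sets (U ∈ τ with X ∖ U ∈ τ):
  U = ∅, X ∖ U = {D, E, F, G} — both open, so U is clopen.
  U = {D, E, F, G}, X ∖ U = ∅ — both open, so U is clopen.
Only trivial clopens (∅ and X) exist, so (X, τ) is connected.
Compute connected components by grouping points that agree on all clopens:
  component: {D, E, F, G}


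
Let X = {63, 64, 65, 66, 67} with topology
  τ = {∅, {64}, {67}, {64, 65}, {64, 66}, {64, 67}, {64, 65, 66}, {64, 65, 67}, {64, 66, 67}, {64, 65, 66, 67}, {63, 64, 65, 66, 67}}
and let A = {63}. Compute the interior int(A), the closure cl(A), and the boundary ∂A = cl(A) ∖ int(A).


int(A) = ∅, cl(A) = {63}, ∂A = {63}.

Closed sets in (X, τ) are complements of opens:
  closed(X, τ) = {∅, {63}, {63, 65}, {63, 66}, {63, 67}, {63, 65, 66}, {63, 65, 67}, {63, 66, 67}, {63, 64, 65, 66}, {63, 65, 66, 67}, {63, 64, 65, 66, 67}}.
int(A) = ⋃ {U ∈ τ : U ⊆ A}. Opens contained in A: ∅.
Taking the union of these: int(A) = ∅.
cl(A) = ⋂ {C closed : A ⊆ C}. Closed sets containing A: {63}, {63, 65}, {63, 66}, {63, 67}, {63, 65, 66}, {63, 65, 67}, {63, 66, 67}, {63, 64, 65, 66}, {63, 65, 66, 67}, {63, 64, 65, 66, 67}.
Intersecting these: cl(A) = {63}.
∂A = cl(A) ∖ int(A) = {63} ∖ ∅ = {63}.


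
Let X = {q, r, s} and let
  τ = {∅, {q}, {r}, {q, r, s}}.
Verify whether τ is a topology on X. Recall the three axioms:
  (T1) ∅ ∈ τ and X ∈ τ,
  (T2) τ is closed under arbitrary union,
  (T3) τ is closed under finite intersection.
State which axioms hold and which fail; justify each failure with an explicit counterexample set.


τ is NOT a topology on X.

Axiom (T1): ∅ ∈ τ? Yes; X ∈ τ? Yes.
Axiom (T2/T3): check pairwise unions and intersections of members of τ.
Counterexample for (T2): {q} ∪ {r} = {q, r} ∉ τ. Therefore τ is NOT a topology.


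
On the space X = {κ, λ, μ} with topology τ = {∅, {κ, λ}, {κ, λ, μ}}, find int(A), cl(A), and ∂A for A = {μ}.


int(A) = ∅, cl(A) = {μ}, ∂A = {μ}.

Closed sets in (X, τ) are complements of opens:
  closed(X, τ) = {∅, {μ}, {κ, λ, μ}}.
int(A) = ⋃ {U ∈ τ : U ⊆ A}. Opens contained in A: ∅.
Taking the union of these: int(A) = ∅.
cl(A) = ⋂ {C closed : A ⊆ C}. Closed sets containing A: {μ}, {κ, λ, μ}.
Intersecting these: cl(A) = {μ}.
∂A = cl(A) ∖ int(A) = {μ} ∖ ∅ = {μ}.
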